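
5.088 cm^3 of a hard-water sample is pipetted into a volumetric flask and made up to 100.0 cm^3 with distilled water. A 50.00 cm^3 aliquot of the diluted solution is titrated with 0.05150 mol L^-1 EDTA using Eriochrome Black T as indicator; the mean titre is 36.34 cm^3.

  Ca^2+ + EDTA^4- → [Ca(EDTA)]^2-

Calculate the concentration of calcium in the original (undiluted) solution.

n(EDTA) = 0.03634 × 0.05150 = 1.872 × 10^-3 mol
n(Ca2+) in the aliquot = 1.872 × 10^-3 mol (1:1 ratio)
[Ca2+]_dilute = 1.872 × 10^-3 / 0.05000 = 0.03743 mol/L
Dilution factor = 100.0 / 5.088 = 19.65
[Ca2+]_stock = 0.03743 × 19.65 = 0.7357 mol/L

0.7357 mol/L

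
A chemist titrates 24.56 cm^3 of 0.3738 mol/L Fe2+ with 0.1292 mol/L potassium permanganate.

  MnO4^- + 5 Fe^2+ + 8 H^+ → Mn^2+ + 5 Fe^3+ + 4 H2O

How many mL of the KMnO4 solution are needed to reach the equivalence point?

14.21 mL

n(Fe2+) = 0.02456 L × 0.3738 mol/L = 9.181 × 10^-3 mol
From the 1:5 stoichiometry, n(KMnO4) = 1/5 × 9.181 × 10^-3 = 1.836 × 10^-3 mol
V(KMnO4) = 1.836 × 10^-3 mol / 0.1292 mol/L = 0.01421 L = 14.21 mL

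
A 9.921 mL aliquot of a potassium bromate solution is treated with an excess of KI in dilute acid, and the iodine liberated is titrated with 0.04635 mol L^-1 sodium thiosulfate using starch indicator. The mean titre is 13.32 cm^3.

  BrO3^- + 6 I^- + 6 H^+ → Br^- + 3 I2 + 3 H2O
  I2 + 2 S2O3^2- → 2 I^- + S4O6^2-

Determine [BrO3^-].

n(S2O3^2-) = 0.01332 × 0.04635 = 6.174 × 10^-4 mol
n(I2) = n(S2O3^2-)/2 = 3.087 × 10^-4 mol
From the 1:3 ratio, n(BrO3^-) in the aliquot = 1/3 × 3.087 × 10^-4 = 1.029 × 10^-4 mol
[BrO3^-] = 1.029 × 10^-4 / 0.009921 = 0.01037 mol/L

0.01037 mol/L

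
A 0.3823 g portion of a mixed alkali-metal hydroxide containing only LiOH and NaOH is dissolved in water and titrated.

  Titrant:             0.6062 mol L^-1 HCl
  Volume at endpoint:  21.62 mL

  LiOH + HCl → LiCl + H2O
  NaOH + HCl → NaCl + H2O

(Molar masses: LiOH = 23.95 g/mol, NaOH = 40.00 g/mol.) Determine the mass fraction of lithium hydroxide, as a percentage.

n(HCl) = 0.02162 × 0.6062 = 0.01311 mol
Let x = n(LiOH), y = n(NaOH).
Titrant: 1x + 1y = 0.01311;  mass: 23.95x + 40.00y = 0.3823
Solving, x = 8.844 × 10^-3 mol, y = 4.262 × 10^-3 mol
mass of LiOH = 8.844 × 10^-3 × 23.95 = 0.2118 g
% LiOH = 0.2118 / 0.3823 × 100 = 55.40 %

55.40 %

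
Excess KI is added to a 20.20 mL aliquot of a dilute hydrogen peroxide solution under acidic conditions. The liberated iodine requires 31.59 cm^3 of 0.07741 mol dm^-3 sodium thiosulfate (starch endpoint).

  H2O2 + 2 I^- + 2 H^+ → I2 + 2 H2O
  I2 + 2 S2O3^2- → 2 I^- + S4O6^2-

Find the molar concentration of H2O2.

0.06053 mol/L

n(S2O3^2-) = 0.03159 × 0.07741 = 2.445 × 10^-3 mol
n(I2) = n(S2O3^2-)/2 = 1.223 × 10^-3 mol
n(H2O2) in the aliquot = 1.223 × 10^-3 mol (1:1 ratio)
[H2O2] = 1.223 × 10^-3 / 0.02020 = 0.06053 mol/L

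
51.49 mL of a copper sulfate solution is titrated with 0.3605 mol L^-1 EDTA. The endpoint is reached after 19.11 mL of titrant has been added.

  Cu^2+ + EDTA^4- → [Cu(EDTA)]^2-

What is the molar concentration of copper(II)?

0.1338 mol/L

n(EDTA) = 0.01911 L × 0.3605 mol/L = 6.889 × 10^-3 mol
n(Cu2+) = 6.889 × 10^-3 mol (1:1 mole ratio)
[Cu2+] = 6.889 × 10^-3 mol / 0.05149 L = 0.1338 mol/L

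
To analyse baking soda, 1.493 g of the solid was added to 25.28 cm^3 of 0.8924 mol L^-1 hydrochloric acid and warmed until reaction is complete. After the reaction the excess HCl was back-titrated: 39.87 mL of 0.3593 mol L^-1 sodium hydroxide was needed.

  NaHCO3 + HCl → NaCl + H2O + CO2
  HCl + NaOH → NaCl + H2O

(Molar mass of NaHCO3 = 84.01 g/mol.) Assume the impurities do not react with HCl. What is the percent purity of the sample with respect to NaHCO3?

46.34 %

n(HCl) added = 0.02528 × 0.8924 = 0.02256 mol
n(NaOH) used in back-titration = 0.03987 × 0.3593 = 0.01433 mol
n(HCl) left over = 0.01433 mol (1:1 ratio)
n(HCl) consumed by analyte = 0.02256 − 0.01433 = 8.235 × 10^-3 mol
n(NaHCO3) = 8.235 × 10^-3 mol (1:1 ratio)
mass of NaHCO3 = 8.235 × 10^-3 × 84.01 = 0.6918 g
% NaHCO3 = 0.6918 / 1.493 × 100 = 46.34 %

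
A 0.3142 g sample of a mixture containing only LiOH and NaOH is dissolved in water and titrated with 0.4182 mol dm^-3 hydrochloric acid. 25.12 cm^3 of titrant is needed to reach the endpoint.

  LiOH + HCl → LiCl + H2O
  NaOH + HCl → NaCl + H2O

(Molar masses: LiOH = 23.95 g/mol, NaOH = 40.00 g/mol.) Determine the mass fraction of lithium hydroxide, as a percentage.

50.35 %

n(HCl) = 0.02512 × 0.4182 = 0.01051 mol
Let x = n(LiOH), y = n(NaOH).
Titrant: 1x + 1y = 0.01051;  mass: 23.95x + 40.00y = 0.3142
Solving, x = 6.605 × 10^-3 mol, y = 3.900 × 10^-3 mol
mass of LiOH = 6.605 × 10^-3 × 23.95 = 0.1582 g
% LiOH = 0.1582 / 0.3142 × 100 = 50.35 %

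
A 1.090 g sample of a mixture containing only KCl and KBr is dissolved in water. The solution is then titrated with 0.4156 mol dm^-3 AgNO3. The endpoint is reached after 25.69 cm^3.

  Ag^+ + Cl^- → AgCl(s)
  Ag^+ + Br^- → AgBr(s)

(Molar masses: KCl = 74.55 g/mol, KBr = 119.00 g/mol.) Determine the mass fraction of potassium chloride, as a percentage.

27.78 %

n(AgNO3) = 0.02569 × 0.4156 = 0.01068 mol
Let x = n(KCl), y = n(KBr).
Titrant: 1x + 1y = 0.01068;  mass: 74.55x + 119.00y = 1.090
Solving, x = 4.062 × 10^-3 mol, y = 6.615 × 10^-3 mol
mass of KCl = 4.062 × 10^-3 × 74.55 = 0.3028 g
% KCl = 0.3028 / 1.090 × 100 = 27.78 %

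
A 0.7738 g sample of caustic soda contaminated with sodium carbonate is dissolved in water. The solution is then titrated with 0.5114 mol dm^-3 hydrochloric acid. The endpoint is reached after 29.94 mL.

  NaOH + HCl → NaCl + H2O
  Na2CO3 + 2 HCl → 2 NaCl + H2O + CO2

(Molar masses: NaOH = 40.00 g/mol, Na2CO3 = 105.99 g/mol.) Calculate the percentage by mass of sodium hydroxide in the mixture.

14.97 %

n(HCl) = 0.02994 × 0.5114 = 0.01531 mol
Let x = n(NaOH), y = n(Na2CO3).
Titrant: 1x + 2y = 0.01531;  mass: 40.00x + 105.99y = 0.7738
Solving, x = 2.895 × 10^-3 mol, y = 6.208 × 10^-3 mol
mass of NaOH = 2.895 × 10^-3 × 40.00 = 0.1158 g
% NaOH = 0.1158 / 0.7738 × 100 = 14.97 %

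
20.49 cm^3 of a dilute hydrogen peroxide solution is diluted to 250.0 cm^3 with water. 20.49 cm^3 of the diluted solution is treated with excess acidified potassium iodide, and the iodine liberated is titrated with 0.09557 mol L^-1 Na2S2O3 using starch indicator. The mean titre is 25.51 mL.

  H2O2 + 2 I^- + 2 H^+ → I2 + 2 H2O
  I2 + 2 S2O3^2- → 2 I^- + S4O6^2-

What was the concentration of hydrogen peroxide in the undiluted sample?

0.7259 mol/L

n(S2O3^2-) = 0.02551 × 0.09557 = 2.438 × 10^-3 mol
n(I2) = n(S2O3^2-)/2 = 1.219 × 10^-3 mol
n(H2O2) in the aliquot = 1.219 × 10^-3 mol (1:1 ratio)
[H2O2]_dilute = 1.219 × 10^-3 / 0.02049 = 0.05949 mol/L
[H2O2]_original = 0.05949 × 250.0/20.49 = 0.7259 mol/L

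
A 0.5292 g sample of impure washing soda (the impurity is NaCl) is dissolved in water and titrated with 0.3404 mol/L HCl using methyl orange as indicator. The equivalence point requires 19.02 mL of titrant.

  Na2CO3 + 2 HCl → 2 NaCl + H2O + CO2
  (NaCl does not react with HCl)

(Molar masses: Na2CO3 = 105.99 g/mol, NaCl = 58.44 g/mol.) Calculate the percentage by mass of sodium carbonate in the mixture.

64.84 %

n(HCl) = 0.01902 × 0.3404 = 6.474 × 10^-3 mol
Let x = n(Na2CO3), y = n(NaCl).
Titrant: 2x = 6.474 × 10^-3;  mass: 105.99x + 58.44y = 0.5292
Solving, x = 3.237 × 10^-3 mol, y = 3.184 × 10^-3 mol
mass of Na2CO3 = 3.237 × 10^-3 × 105.99 = 0.3431 g
% Na2CO3 = 0.3431 / 0.5292 × 100 = 64.84 %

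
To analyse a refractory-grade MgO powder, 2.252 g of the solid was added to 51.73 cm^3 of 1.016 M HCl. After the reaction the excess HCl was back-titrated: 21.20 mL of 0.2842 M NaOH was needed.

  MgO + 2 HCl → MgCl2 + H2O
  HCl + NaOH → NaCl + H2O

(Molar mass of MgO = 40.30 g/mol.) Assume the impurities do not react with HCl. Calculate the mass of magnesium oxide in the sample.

0.9376 g

n(HCl) added = 0.05173 × 1.016 = 0.05256 mol
n(NaOH) used in back-titration = 0.02120 × 0.2842 = 6.025 × 10^-3 mol
n(HCl) left over = 6.025 × 10^-3 mol (1:1 ratio)
n(HCl) consumed by analyte = 0.05256 − 6.025 × 10^-3 = 0.04653 mol
From the 1:2 ratio, n(MgO) = 1/2 × 0.04653 = 0.02327 mol
mass of MgO = 0.02327 × 40.30 = 0.9376 g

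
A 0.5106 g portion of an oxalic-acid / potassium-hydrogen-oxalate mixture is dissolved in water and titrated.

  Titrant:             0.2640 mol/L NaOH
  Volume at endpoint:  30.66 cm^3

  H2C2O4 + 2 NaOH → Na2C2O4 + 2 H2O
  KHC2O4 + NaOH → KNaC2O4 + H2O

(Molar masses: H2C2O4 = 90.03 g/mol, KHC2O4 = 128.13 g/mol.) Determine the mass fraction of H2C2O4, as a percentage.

n(NaOH) = 0.03066 × 0.2640 = 8.094 × 10^-3 mol
Let x = n(H2C2O4), y = n(KHC2O4).
Titrant: 2x + 1y = 8.094 × 10^-3;  mass: 90.03x + 128.13y = 0.5106
Solving, x = 3.167 × 10^-3 mol, y = 1.759 × 10^-3 mol
mass of H2C2O4 = 3.167 × 10^-3 × 90.03 = 0.2852 g
% H2C2O4 = 0.2852 / 0.5106 × 100 = 55.85 %

55.85 %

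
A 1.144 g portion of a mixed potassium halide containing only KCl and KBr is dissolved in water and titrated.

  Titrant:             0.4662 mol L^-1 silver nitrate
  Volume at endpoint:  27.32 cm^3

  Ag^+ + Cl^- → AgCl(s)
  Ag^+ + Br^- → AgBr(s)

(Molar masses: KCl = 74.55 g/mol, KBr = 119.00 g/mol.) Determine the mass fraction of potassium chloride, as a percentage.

n(AgNO3) = 0.02732 × 0.4662 = 0.01274 mol
Let x = n(KCl), y = n(KBr).
Titrant: 1x + 1y = 0.01274;  mass: 74.55x + 119.00y = 1.144
Solving, x = 8.361 × 10^-3 mol, y = 4.375 × 10^-3 mol
mass of KCl = 8.361 × 10^-3 × 74.55 = 0.6233 g
% KCl = 0.6233 / 1.144 × 100 = 54.49 %

54.49 %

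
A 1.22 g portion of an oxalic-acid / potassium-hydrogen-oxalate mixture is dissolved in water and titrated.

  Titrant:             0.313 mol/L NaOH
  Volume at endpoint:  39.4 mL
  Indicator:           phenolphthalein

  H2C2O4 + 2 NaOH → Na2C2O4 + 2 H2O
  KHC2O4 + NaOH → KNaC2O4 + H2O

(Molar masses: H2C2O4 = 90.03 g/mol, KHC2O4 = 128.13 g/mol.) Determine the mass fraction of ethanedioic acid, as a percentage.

16.0 %

n(NaOH) = 0.0394 × 0.313 = 0.0123 mol
Let x = n(H2C2O4), y = n(KHC2O4).
Titrant: 2x + 1y = 0.0123;  mass: 90.03x + 128.13y = 1.22
Solving, x = 2.17 × 10^-3 mol, y = 8.00 × 10^-3 mol
mass of H2C2O4 = 2.17 × 10^-3 × 90.03 = 0.195 g
% H2C2O4 = 0.195 / 1.22 × 100 = 16.0 %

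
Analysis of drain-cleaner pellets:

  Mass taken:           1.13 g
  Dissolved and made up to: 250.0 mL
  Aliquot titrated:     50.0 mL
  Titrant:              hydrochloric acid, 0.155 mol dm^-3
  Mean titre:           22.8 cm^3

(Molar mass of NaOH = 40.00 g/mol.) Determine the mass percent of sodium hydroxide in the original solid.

62.5 %

NaOH + HCl → NaCl + H2O
n(HCl) per titration = 0.0228 × 0.155 = 3.53 × 10^-3 mol
n(NaOH) in each aliquot = 3.53 × 10^-3 mol (1:1 ratio)
n(NaOH) in the whole flask = 3.53 × 10^-3 × 250.0/50.0 = 0.0177 mol
mass of NaOH = 0.0177 × 40.00 = 0.707 g
% NaOH = 0.707 / 1.13 × 100 = 62.5 %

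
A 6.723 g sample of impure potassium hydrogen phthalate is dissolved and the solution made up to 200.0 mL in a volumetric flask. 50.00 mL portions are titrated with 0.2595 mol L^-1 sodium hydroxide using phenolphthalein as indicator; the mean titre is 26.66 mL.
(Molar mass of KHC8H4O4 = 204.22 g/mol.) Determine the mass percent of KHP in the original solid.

84.06 %

KHC8H4O4 + NaOH → KNaC8H4O4 + H2O
n(NaOH) per titration = 0.02666 × 0.2595 = 6.918 × 10^-3 mol
n(KHC8H4O4) in each aliquot = 6.918 × 10^-3 mol (1:1 ratio)
n(KHC8H4O4) in the whole flask = 6.918 × 10^-3 × 200.0/50.00 = 0.02767 mol
mass of KHC8H4O4 = 0.02767 × 204.22 = 5.651 g
% KHC8H4O4 = 5.651 / 6.723 × 100 = 84.06 %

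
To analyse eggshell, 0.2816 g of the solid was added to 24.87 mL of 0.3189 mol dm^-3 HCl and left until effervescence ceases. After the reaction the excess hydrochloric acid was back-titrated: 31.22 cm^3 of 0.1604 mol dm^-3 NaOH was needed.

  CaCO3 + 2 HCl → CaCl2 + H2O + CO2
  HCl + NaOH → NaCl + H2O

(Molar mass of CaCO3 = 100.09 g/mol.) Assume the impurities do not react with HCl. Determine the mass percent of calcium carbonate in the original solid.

51.95 %

n(HCl) added = 0.02487 × 0.3189 = 7.931 × 10^-3 mol
n(NaOH) used in back-titration = 0.03122 × 0.1604 = 5.008 × 10^-3 mol
n(HCl) left over = 5.008 × 10^-3 mol (1:1 ratio)
n(HCl) consumed by analyte = 7.931 × 10^-3 − 5.008 × 10^-3 = 2.923 × 10^-3 mol
From the 1:2 ratio, n(CaCO3) = 1/2 × 2.923 × 10^-3 = 1.462 × 10^-3 mol
mass of CaCO3 = 1.462 × 10^-3 × 100.09 = 0.1463 g
% CaCO3 = 0.1463 / 0.2816 × 100 = 51.95 %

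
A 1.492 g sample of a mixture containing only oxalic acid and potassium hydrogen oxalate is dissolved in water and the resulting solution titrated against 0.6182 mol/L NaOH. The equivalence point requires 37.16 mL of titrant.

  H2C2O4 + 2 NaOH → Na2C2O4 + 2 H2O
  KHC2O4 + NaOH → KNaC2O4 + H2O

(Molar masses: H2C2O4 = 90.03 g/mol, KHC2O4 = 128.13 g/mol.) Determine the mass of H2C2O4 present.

0.7861 g

n(NaOH) = 0.03716 × 0.6182 = 0.02297 mol
Let x = n(H2C2O4), y = n(KHC2O4).
Titrant: 2x + 1y = 0.02297;  mass: 90.03x + 128.13y = 1.492
Solving, x = 8.732 × 10^-3 mol, y = 5.509 × 10^-3 mol
mass of H2C2O4 = 8.732 × 10^-3 × 90.03 = 0.7861 g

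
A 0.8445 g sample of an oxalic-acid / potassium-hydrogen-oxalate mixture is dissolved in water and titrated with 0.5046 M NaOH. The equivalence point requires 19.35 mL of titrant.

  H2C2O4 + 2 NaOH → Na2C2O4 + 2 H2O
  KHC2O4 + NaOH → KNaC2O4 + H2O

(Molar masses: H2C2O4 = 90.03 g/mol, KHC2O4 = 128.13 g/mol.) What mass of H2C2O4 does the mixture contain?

0.2202 g

n(NaOH) = 0.01935 × 0.5046 = 9.764 × 10^-3 mol
Let x = n(H2C2O4), y = n(KHC2O4).
Titrant: 2x + 1y = 9.764 × 10^-3;  mass: 90.03x + 128.13y = 0.8445
Solving, x = 2.446 × 10^-3 mol, y = 4.872 × 10^-3 mol
mass of H2C2O4 = 2.446 × 10^-3 × 90.03 = 0.2202 g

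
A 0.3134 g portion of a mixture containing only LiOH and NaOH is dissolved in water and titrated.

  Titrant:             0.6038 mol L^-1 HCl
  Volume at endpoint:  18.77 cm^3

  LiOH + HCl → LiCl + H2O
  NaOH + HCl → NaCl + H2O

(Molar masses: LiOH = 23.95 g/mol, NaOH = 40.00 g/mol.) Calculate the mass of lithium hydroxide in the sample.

0.2088 g

n(HCl) = 0.01877 × 0.6038 = 0.01133 mol
Let x = n(LiOH), y = n(NaOH).
Titrant: 1x + 1y = 0.01133;  mass: 23.95x + 40.00y = 0.3134
Solving, x = 8.719 × 10^-3 mol, y = 2.615 × 10^-3 mol
mass of LiOH = 8.719 × 10^-3 × 23.95 = 0.2088 g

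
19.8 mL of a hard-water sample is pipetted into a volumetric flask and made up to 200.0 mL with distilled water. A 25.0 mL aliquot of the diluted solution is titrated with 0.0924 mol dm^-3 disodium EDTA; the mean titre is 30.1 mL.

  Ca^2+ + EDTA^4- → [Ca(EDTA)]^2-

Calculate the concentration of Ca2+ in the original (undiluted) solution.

n(EDTA) = 0.0301 × 0.0924 = 2.78 × 10^-3 mol
n(Ca2+) in the aliquot = 2.78 × 10^-3 mol (1:1 ratio)
[Ca2+]_dilute = 2.78 × 10^-3 / 0.0250 = 0.111 mol/L
Dilution factor = 200.0 / 19.8 = 10.10
[Ca2+]_stock = 0.111 × 10.10 = 1.12 mol/L

1.12 mol/L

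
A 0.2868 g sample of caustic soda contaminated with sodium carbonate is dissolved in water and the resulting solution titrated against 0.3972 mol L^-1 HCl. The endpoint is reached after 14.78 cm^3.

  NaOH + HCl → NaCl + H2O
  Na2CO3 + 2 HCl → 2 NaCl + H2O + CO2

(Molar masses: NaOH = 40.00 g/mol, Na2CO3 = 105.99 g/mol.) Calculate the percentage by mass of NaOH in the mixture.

26.09 %

n(HCl) = 0.01478 × 0.3972 = 5.871 × 10^-3 mol
Let x = n(NaOH), y = n(Na2CO3).
Titrant: 1x + 2y = 5.871 × 10^-3;  mass: 40.00x + 105.99y = 0.2868
Solving, x = 1.871 × 10^-3 mol, y = 2.000 × 10^-3 mol
mass of NaOH = 1.871 × 10^-3 × 40.00 = 0.07484 g
% NaOH = 0.07484 / 0.2868 × 100 = 26.09 %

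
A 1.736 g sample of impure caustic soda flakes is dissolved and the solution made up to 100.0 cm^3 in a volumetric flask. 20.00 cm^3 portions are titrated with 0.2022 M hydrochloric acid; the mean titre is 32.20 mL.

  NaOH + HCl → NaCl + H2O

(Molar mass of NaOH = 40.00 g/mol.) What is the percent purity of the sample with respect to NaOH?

75.01 %

n(HCl) per titration = 0.03220 × 0.2022 = 6.511 × 10^-3 mol
n(NaOH) in each aliquot = 6.511 × 10^-3 mol (1:1 ratio)
n(NaOH) in the whole flask = 6.511 × 10^-3 × 100.0/20.00 = 0.03255 mol
mass of NaOH = 0.03255 × 40.00 = 1.302 g
% NaOH = 1.302 / 1.736 × 100 = 75.01 %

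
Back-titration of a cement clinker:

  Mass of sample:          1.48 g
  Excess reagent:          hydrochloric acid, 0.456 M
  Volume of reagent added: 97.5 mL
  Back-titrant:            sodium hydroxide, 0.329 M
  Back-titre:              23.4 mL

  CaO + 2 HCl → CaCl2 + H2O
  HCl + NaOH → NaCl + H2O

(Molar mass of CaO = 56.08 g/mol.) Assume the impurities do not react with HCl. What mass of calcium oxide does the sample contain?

1.03 g

n(HCl) added = 0.0975 × 0.456 = 0.0445 mol
n(NaOH) used in back-titration = 0.0234 × 0.329 = 7.70 × 10^-3 mol
n(HCl) left over = 7.70 × 10^-3 mol (1:1 ratio)
n(HCl) consumed by analyte = 0.0445 − 7.70 × 10^-3 = 0.0368 mol
From the 1:2 ratio, n(CaO) = 1/2 × 0.0368 = 0.0184 mol
mass of CaO = 0.0184 × 56.08 = 1.03 g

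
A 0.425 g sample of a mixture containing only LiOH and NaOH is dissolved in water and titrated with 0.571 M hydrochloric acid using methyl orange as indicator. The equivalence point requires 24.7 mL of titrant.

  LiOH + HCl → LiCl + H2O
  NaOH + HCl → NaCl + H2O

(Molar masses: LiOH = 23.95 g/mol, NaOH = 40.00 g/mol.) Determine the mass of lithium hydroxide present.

n(HCl) = 0.0247 × 0.571 = 0.0141 mol
Let x = n(LiOH), y = n(NaOH).
Titrant: 1x + 1y = 0.0141;  mass: 23.95x + 40.00y = 0.425
Solving, x = 8.67 × 10^-3 mol, y = 5.43 × 10^-3 mol
mass of LiOH = 8.67 × 10^-3 × 23.95 = 0.208 g

0.208 g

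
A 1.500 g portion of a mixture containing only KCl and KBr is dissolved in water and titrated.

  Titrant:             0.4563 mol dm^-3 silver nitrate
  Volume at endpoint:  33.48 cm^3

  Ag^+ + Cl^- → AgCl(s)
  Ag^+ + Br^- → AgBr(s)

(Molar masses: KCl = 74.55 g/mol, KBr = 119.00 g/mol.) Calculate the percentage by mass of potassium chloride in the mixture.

35.55 %

n(AgNO3) = 0.03348 × 0.4563 = 0.01528 mol
Let x = n(KCl), y = n(KBr).
Titrant: 1x + 1y = 0.01528;  mass: 74.55x + 119.00y = 1.500
Solving, x = 7.153 × 10^-3 mol, y = 8.124 × 10^-3 mol
mass of KCl = 7.153 × 10^-3 × 74.55 = 0.5333 g
% KCl = 0.5333 / 1.500 × 100 = 35.55 %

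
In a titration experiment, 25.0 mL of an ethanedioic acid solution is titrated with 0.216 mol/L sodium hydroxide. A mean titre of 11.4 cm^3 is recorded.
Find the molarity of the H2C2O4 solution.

H2C2O4 + 2 NaOH → Na2C2O4 + 2 H2O
n(NaOH) = 0.0114 L × 0.216 mol/L = 2.46 × 10^-3 mol
From the 1:2 mole ratio, n(H2C2O4) = 1/2 × 2.46 × 10^-3 = 1.23 × 10^-3 mol
[H2C2O4] = 1.23 × 10^-3 mol / 0.0250 L = 0.0492 mol/L

0.0492 mol/L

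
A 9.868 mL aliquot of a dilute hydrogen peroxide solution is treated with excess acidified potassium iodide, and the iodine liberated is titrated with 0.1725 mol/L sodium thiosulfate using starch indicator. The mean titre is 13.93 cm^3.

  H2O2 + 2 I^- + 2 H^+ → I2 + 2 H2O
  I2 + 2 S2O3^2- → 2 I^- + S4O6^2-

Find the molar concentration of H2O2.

n(S2O3^2-) = 0.01393 × 0.1725 = 2.403 × 10^-3 mol
n(I2) = n(S2O3^2-)/2 = 1.201 × 10^-3 mol
n(H2O2) in the aliquot = 1.201 × 10^-3 mol (1:1 ratio)
[H2O2] = 1.201 × 10^-3 / 0.009868 = 0.1218 mol/L

0.1218 mol/L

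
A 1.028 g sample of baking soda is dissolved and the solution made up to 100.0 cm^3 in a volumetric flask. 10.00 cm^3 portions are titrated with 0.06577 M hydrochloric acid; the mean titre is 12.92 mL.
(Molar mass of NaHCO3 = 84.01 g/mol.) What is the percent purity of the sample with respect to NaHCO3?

NaHCO3 + HCl → NaCl + H2O + CO2
n(HCl) per titration = 0.01292 × 0.06577 = 8.497 × 10^-4 mol
n(NaHCO3) in each aliquot = 8.497 × 10^-4 mol (1:1 ratio)
n(NaHCO3) in the whole flask = 8.497 × 10^-4 × 100.0/10.00 = 8.497 × 10^-3 mol
mass of NaHCO3 = 8.497 × 10^-3 × 84.01 = 0.7139 g
% NaHCO3 = 0.7139 / 1.028 × 100 = 69.44 %

69.44 %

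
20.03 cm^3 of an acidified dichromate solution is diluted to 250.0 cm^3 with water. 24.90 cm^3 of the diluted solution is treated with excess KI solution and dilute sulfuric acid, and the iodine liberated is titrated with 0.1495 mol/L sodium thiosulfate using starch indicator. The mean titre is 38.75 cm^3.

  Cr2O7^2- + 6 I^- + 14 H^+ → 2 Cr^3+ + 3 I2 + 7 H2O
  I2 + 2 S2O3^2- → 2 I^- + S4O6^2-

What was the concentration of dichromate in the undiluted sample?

0.4840 mol/L

n(S2O3^2-) = 0.03875 × 0.1495 = 5.793 × 10^-3 mol
n(I2) = n(S2O3^2-)/2 = 2.897 × 10^-3 mol
From the 1:3 ratio, n(Cr2O7^2-) in the aliquot = 1/3 × 2.897 × 10^-3 = 9.655 × 10^-4 mol
[Cr2O7^2-]_dilute = 9.655 × 10^-4 / 0.02490 = 0.03878 mol/L
[Cr2O7^2-]_original = 0.03878 × 250.0/20.03 = 0.4840 mol/L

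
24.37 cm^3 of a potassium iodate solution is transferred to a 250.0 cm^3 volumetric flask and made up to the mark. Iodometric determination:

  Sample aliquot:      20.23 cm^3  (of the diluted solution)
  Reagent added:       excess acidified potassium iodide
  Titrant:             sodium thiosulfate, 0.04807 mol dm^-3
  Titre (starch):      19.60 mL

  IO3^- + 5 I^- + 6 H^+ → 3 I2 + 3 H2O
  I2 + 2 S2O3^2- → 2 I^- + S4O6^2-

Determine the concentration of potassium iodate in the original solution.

n(S2O3^2-) = 0.01960 × 0.04807 = 9.422 × 10^-4 mol
n(I2) = n(S2O3^2-)/2 = 4.711 × 10^-4 mol
From the 1:3 ratio, n(IO3^-) in the aliquot = 1/3 × 4.711 × 10^-4 = 1.570 × 10^-4 mol
[IO3^-]_dilute = 1.570 × 10^-4 / 0.02023 = 0.007762 mol/L
[IO3^-]_original = 0.007762 × 250.0/24.37 = 0.07963 mol/L

0.07963 mol/L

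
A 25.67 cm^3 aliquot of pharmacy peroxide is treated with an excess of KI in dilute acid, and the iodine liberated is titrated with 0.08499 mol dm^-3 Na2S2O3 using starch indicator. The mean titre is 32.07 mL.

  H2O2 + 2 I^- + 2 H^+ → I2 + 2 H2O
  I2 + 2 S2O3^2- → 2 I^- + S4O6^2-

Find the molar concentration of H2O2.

0.05309 mol/L

n(S2O3^2-) = 0.03207 × 0.08499 = 2.726 × 10^-3 mol
n(I2) = n(S2O3^2-)/2 = 1.363 × 10^-3 mol
n(H2O2) in the aliquot = 1.363 × 10^-3 mol (1:1 ratio)
[H2O2] = 1.363 × 10^-3 / 0.02567 = 0.05309 mol/L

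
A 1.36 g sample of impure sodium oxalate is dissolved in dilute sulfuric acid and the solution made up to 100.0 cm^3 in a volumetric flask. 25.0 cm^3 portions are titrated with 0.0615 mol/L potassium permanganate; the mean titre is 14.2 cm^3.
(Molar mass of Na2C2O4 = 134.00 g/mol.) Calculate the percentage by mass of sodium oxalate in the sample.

86.0 %

2 MnO4^- + 5 C2O4^2- + 16 H^+ → 2 Mn^2+ + 10 CO2 + 8 H2O
n(KMnO4) per titration = 0.0142 × 0.0615 = 8.73 × 10^-4 mol
From the 5:2 ratio, n(Na2C2O4) in each aliquot = 5/2 × 8.73 × 10^-4 = 2.18 × 10^-3 mol
n(Na2C2O4) in the whole flask = 2.18 × 10^-3 × 100.0/25.0 = 8.73 × 10^-3 mol
mass of Na2C2O4 = 8.73 × 10^-3 × 134.00 = 1.17 g
% Na2C2O4 = 1.17 / 1.36 × 100 = 86.0 %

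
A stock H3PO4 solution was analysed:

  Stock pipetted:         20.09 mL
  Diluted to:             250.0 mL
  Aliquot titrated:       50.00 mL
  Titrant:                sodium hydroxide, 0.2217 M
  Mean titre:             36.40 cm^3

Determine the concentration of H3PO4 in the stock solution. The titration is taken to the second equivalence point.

1.004 M

H3PO4 + 2 NaOH → Na2HPO4 + 2 H2O
n(NaOH) = 0.03640 × 0.2217 = 8.070 × 10^-3 mol
From the 1:2 ratio, n(H3PO4) in the aliquot = 1/2 × 8.070 × 10^-3 = 4.035 × 10^-3 mol
[H3PO4]_dilute = 4.035 × 10^-3 / 0.05000 = 0.08070 mol/L
Dilution factor = 250.0 / 20.09 = 12.44
[H3PO4]_stock = 0.08070 × 12.44 = 1.004 mol/L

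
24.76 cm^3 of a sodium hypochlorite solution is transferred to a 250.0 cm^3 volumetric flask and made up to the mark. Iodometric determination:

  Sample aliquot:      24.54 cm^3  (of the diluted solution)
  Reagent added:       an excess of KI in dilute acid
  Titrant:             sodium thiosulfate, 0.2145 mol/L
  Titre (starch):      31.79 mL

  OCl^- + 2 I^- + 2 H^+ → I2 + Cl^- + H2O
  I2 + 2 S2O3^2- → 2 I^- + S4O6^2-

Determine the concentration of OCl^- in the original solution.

1.403 mol/L

n(S2O3^2-) = 0.03179 × 0.2145 = 6.819 × 10^-3 mol
n(I2) = n(S2O3^2-)/2 = 3.409 × 10^-3 mol
n(OCl^-) in the aliquot = 3.409 × 10^-3 mol (1:1 ratio)
[OCl^-]_dilute = 3.409 × 10^-3 / 0.02454 = 0.1389 mol/L
[OCl^-]_original = 0.1389 × 250.0/24.76 = 1.403 mol/L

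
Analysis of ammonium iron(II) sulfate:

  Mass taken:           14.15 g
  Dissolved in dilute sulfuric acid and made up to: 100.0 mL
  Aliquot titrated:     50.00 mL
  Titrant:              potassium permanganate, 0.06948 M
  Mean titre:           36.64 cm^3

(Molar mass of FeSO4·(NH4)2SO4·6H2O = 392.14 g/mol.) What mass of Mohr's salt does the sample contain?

MnO4^- + 5 Fe^2+ + 8 H^+ → Mn^2+ + 5 Fe^3+ + 4 H2O
n(KMnO4) per titration = 0.03664 × 0.06948 = 2.546 × 10^-3 mol
From the 5:1 ratio, n(FeSO4·(NH4)2SO4·6H2O) in each aliquot = 5/1 × 2.546 × 10^-3 = 0.01273 mol
n(FeSO4·(NH4)2SO4·6H2O) in the whole flask = 0.01273 × 100.0/50.00 = 0.02546 mol
mass of FeSO4·(NH4)2SO4·6H2O = 0.02546 × 392.14 = 9.983 g

9.983 g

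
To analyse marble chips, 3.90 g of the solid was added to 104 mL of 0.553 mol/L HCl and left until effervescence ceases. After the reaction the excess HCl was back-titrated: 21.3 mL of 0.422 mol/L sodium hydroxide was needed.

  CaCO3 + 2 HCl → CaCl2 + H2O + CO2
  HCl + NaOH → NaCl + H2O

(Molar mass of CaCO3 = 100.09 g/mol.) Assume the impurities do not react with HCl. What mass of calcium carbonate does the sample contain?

2.43 g

n(HCl) added = 0.104 × 0.553 = 0.0575 mol
n(NaOH) used in back-titration = 0.0213 × 0.422 = 8.99 × 10^-3 mol
n(HCl) left over = 8.99 × 10^-3 mol (1:1 ratio)
n(HCl) consumed by analyte = 0.0575 − 8.99 × 10^-3 = 0.0485 mol
From the 1:2 ratio, n(CaCO3) = 1/2 × 0.0485 = 0.0243 mol
mass of CaCO3 = 0.0243 × 100.09 = 2.43 g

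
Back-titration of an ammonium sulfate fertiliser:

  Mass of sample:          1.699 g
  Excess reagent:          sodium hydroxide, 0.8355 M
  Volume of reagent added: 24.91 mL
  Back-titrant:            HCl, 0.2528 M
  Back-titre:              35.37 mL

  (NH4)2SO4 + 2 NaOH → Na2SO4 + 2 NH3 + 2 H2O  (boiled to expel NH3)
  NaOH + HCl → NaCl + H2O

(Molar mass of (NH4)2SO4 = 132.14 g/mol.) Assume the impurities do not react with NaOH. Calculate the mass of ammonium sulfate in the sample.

n(NaOH) added = 0.02491 × 0.8355 = 0.02081 mol
n(HCl) used in back-titration = 0.03537 × 0.2528 = 8.942 × 10^-3 mol
n(NaOH) left over = 8.942 × 10^-3 mol (1:1 ratio)
n(NaOH) consumed by analyte = 0.02081 − 8.942 × 10^-3 = 0.01187 mol
From the 1:2 ratio, n((NH4)2SO4) = 1/2 × 0.01187 = 5.935 × 10^-3 mol
mass of (NH4)2SO4 = 5.935 × 10^-3 × 132.14 = 0.7843 g

0.7843 g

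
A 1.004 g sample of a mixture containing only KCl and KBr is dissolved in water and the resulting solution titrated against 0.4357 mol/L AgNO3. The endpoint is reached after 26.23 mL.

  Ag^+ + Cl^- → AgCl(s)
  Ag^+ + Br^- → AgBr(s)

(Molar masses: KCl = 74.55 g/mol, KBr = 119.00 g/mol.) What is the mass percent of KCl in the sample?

59.47 %

n(AgNO3) = 0.02623 × 0.4357 = 0.01143 mol
Let x = n(KCl), y = n(KBr).
Titrant: 1x + 1y = 0.01143;  mass: 74.55x + 119.00y = 1.004
Solving, x = 8.009 × 10^-3 mol, y = 3.420 × 10^-3 mol
mass of KCl = 8.009 × 10^-3 × 74.55 = 0.5970 g
% KCl = 0.5970 / 1.004 × 100 = 59.47 %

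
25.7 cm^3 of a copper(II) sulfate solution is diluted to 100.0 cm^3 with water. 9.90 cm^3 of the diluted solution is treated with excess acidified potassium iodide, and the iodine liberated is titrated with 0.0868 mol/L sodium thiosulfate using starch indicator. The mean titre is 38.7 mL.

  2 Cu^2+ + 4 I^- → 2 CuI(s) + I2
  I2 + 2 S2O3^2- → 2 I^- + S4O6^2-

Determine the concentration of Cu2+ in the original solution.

1.32 mol/L

n(S2O3^2-) = 0.0387 × 0.0868 = 3.36 × 10^-3 mol
n(I2) = n(S2O3^2-)/2 = 1.68 × 10^-3 mol
From the 2:1 ratio, n(Cu2+) in the aliquot = 2/1 × 1.68 × 10^-3 = 3.36 × 10^-3 mol
[Cu2+]_dilute = 3.36 × 10^-3 / 0.00990 = 0.339 mol/L
[Cu2+]_original = 0.339 × 100.0/25.7 = 1.32 mol/L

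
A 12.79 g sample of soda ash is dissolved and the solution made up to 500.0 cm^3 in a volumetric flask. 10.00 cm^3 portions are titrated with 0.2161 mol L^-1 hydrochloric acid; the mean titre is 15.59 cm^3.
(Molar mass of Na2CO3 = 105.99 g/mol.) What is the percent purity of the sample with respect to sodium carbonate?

69.80 %

Na2CO3 + 2 HCl → 2 NaCl + H2O + CO2
n(HCl) per titration = 0.01559 × 0.2161 = 3.369 × 10^-3 mol
From the 1:2 ratio, n(Na2CO3) in each aliquot = 1/2 × 3.369 × 10^-3 = 1.684 × 10^-3 mol
n(Na2CO3) in the whole flask = 1.684 × 10^-3 × 500.0/10.00 = 0.08422 mol
mass of Na2CO3 = 0.08422 × 105.99 = 8.927 g
% Na2CO3 = 8.927 / 12.79 × 100 = 69.80 %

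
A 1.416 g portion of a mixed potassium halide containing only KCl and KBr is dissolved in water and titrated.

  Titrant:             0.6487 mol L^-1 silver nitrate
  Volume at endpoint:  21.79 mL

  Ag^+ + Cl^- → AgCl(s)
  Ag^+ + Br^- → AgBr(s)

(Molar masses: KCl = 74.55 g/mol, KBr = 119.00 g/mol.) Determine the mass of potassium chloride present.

n(AgNO3) = 0.02179 × 0.6487 = 0.01414 mol
Let x = n(KCl), y = n(KBr).
Titrant: 1x + 1y = 0.01414;  mass: 74.55x + 119.00y = 1.416
Solving, x = 5.986 × 10^-3 mol, y = 8.149 × 10^-3 mol
mass of KCl = 5.986 × 10^-3 × 74.55 = 0.4463 g

0.4463 g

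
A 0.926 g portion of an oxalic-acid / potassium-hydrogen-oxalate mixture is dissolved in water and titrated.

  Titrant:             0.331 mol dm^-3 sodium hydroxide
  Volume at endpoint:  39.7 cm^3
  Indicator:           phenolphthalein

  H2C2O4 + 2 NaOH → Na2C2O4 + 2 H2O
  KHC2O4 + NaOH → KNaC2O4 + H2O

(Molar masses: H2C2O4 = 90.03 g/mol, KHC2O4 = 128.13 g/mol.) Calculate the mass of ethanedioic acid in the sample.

0.410 g

n(NaOH) = 0.0397 × 0.331 = 0.0131 mol
Let x = n(H2C2O4), y = n(KHC2O4).
Titrant: 2x + 1y = 0.0131;  mass: 90.03x + 128.13y = 0.926
Solving, x = 4.56 × 10^-3 mol, y = 4.02 × 10^-3 mol
mass of H2C2O4 = 4.56 × 10^-3 × 90.03 = 0.410 g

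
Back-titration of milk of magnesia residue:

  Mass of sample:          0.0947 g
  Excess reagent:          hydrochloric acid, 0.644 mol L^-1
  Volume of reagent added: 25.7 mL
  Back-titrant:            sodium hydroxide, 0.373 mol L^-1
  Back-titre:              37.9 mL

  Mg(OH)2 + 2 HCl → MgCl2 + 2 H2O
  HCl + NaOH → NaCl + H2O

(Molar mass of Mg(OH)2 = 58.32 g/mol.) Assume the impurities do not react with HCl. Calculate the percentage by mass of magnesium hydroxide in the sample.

n(HCl) added = 0.0257 × 0.644 = 0.0166 mol
n(NaOH) used in back-titration = 0.0379 × 0.373 = 0.0141 mol
n(HCl) left over = 0.0141 mol (1:1 ratio)
n(HCl) consumed by analyte = 0.0166 − 0.0141 = 2.41 × 10^-3 mol
From the 1:2 ratio, n(Mg(OH)2) = 1/2 × 2.41 × 10^-3 = 1.21 × 10^-3 mol
mass of Mg(OH)2 = 1.21 × 10^-3 × 58.32 = 0.0704 g
% Mg(OH)2 = 0.0704 / 0.0947 × 100 = 74.3 %

74.3 %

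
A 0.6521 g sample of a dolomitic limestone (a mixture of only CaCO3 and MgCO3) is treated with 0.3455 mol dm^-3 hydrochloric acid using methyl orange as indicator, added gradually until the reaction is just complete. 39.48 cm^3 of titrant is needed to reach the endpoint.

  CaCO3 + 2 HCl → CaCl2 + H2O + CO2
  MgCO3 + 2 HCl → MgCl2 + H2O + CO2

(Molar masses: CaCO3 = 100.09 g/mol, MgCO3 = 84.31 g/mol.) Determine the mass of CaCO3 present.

n(HCl) = 0.03948 × 0.3455 = 0.01364 mol
Let x = n(CaCO3), y = n(MgCO3).
Titrant: 2x + 2y = 0.01364;  mass: 100.09x + 84.31y = 0.6521
Solving, x = 4.885 × 10^-3 mol, y = 1.935 × 10^-3 mol
mass of CaCO3 = 4.885 × 10^-3 × 100.09 = 0.4890 g

0.4890 g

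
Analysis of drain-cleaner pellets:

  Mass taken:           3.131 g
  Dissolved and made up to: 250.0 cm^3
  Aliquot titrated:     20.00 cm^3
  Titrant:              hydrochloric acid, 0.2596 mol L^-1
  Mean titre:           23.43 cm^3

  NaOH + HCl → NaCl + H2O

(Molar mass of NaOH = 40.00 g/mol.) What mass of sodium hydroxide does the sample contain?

3.041 g

n(HCl) per titration = 0.02343 × 0.2596 = 6.082 × 10^-3 mol
n(NaOH) in each aliquot = 6.082 × 10^-3 mol (1:1 ratio)
n(NaOH) in the whole flask = 6.082 × 10^-3 × 250.0/20.00 = 0.07603 mol
mass of NaOH = 0.07603 × 40.00 = 3.041 g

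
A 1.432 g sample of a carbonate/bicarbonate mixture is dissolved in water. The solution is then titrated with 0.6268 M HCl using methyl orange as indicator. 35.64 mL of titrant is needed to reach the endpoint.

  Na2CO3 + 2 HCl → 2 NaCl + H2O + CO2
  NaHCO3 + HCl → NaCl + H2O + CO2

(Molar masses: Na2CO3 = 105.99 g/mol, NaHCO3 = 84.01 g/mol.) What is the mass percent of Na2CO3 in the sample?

53.06 %

n(HCl) = 0.03564 × 0.6268 = 0.02234 mol
Let x = n(Na2CO3), y = n(NaHCO3).
Titrant: 2x + 1y = 0.02234;  mass: 105.99x + 84.01y = 1.432
Solving, x = 7.169 × 10^-3 mol, y = 8.001 × 10^-3 mol
mass of Na2CO3 = 7.169 × 10^-3 × 105.99 = 0.7599 g
% Na2CO3 = 0.7599 / 1.432 × 100 = 53.06 %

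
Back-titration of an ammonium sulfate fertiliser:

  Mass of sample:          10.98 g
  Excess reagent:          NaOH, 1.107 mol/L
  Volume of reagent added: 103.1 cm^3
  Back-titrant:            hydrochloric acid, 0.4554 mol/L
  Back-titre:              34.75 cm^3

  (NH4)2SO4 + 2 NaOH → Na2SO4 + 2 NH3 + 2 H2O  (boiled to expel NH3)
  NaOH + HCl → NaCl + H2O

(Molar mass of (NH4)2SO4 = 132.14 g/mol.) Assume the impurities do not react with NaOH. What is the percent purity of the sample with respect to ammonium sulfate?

n(NaOH) added = 0.1031 × 1.107 = 0.1141 mol
n(HCl) used in back-titration = 0.03475 × 0.4554 = 0.01583 mol
n(NaOH) left over = 0.01583 mol (1:1 ratio)
n(NaOH) consumed by analyte = 0.1141 − 0.01583 = 0.09831 mol
From the 1:2 ratio, n((NH4)2SO4) = 1/2 × 0.09831 = 0.04915 mol
mass of (NH4)2SO4 = 0.04915 × 132.14 = 6.495 g
% (NH4)2SO4 = 6.495 / 10.98 × 100 = 59.15 %

59.15 %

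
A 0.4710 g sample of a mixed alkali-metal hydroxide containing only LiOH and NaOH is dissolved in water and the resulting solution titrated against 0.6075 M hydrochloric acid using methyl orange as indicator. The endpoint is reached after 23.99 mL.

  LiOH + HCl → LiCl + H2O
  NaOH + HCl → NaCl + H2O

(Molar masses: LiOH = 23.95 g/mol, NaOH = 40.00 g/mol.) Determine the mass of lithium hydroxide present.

n(HCl) = 0.02399 × 0.6075 = 0.01457 mol
Let x = n(LiOH), y = n(NaOH).
Titrant: 1x + 1y = 0.01457;  mass: 23.95x + 40.00y = 0.4710
Solving, x = 6.976 × 10^-3 mol, y = 7.598 × 10^-3 mol
mass of LiOH = 6.976 × 10^-3 × 23.95 = 0.1671 g

0.1671 g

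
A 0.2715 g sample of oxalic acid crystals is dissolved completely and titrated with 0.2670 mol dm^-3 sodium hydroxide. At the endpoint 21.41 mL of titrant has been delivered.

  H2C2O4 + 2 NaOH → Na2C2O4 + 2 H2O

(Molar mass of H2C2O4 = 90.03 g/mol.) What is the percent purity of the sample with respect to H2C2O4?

n(NaOH) = 0.02141 L × 0.2670 mol/L = 5.716 × 10^-3 mol
From the 1:2 ratio, n(H2C2O4) = 1/2 × 5.716 × 10^-3 = 2.858 × 10^-3 mol
mass of H2C2O4 = 2.858 × 10^-3 × 90.03 g/mol = 0.2573 g
% H2C2O4 = 0.2573 / 0.2715 × 100 = 94.78 %

94.78 %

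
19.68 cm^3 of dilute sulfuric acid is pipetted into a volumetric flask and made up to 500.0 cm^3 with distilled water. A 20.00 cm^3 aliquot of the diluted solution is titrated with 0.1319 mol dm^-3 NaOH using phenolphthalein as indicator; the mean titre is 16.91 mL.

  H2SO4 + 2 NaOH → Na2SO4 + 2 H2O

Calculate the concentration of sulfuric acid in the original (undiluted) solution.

1.417 mol/L

n(NaOH) = 0.01691 × 0.1319 = 2.230 × 10^-3 mol
From the 1:2 ratio, n(H2SO4) in the aliquot = 1/2 × 2.230 × 10^-3 = 1.115 × 10^-3 mol
[H2SO4]_dilute = 1.115 × 10^-3 / 0.02000 = 0.05576 mol/L
Dilution factor = 500.0 / 19.68 = 25.41
[H2SO4]_stock = 0.05576 × 25.41 = 1.417 mol/L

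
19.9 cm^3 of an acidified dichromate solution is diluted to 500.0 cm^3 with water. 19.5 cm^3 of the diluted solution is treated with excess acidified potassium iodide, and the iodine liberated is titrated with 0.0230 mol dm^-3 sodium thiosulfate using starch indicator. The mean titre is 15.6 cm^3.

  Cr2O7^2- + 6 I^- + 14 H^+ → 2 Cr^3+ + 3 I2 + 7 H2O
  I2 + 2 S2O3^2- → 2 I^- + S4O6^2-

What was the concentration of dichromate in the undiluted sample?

0.0771 mol/L

n(S2O3^2-) = 0.0156 × 0.0230 = 3.59 × 10^-4 mol
n(I2) = n(S2O3^2-)/2 = 1.79 × 10^-4 mol
From the 1:3 ratio, n(Cr2O7^2-) in the aliquot = 1/3 × 1.79 × 10^-4 = 5.98 × 10^-5 mol
[Cr2O7^2-]_dilute = 5.98 × 10^-5 / 0.0195 = 0.00307 mol/L
[Cr2O7^2-]_original = 0.00307 × 500.0/19.9 = 0.0771 mol/L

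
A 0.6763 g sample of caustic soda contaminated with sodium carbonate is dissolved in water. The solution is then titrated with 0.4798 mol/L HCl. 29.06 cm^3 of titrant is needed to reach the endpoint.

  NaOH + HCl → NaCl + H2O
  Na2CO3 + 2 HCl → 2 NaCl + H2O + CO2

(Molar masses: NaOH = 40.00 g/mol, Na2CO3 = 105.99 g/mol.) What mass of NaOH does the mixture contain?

n(HCl) = 0.02906 × 0.4798 = 0.01394 mol
Let x = n(NaOH), y = n(Na2CO3).
Titrant: 1x + 2y = 0.01394;  mass: 40.00x + 105.99y = 0.6763
Solving, x = 4.818 × 10^-3 mol, y = 4.563 × 10^-3 mol
mass of NaOH = 4.818 × 10^-3 × 40.00 = 0.1927 g

0.1927 g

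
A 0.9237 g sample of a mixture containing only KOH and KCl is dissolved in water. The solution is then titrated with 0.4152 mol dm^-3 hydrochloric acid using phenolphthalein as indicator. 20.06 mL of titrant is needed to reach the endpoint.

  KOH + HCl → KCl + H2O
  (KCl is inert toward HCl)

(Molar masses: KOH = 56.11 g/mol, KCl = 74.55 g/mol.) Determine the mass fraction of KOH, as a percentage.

50.59 %

n(HCl) = 0.02006 × 0.4152 = 8.329 × 10^-3 mol
Let x = n(KOH), y = n(KCl).
Titrant: 1x = 8.329 × 10^-3;  mass: 56.11x + 74.55y = 0.9237
Solving, x = 8.329 × 10^-3 mol, y = 6.122 × 10^-3 mol
mass of KOH = 8.329 × 10^-3 × 56.11 = 0.4673 g
% KOH = 0.4673 / 0.9237 × 100 = 50.59 %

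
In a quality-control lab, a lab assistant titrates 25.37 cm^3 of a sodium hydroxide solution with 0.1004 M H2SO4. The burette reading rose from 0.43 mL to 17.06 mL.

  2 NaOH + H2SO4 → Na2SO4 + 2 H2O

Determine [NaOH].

n(H2SO4) = 0.01663 L × 0.1004 mol/L = 1.670 × 10^-3 mol
From the 2:1 mole ratio, n(NaOH) = 2/1 × 1.670 × 10^-3 = 3.339 × 10^-3 mol
[NaOH] = 3.339 × 10^-3 mol / 0.02537 L = 0.1316 mol/L

0.1316 M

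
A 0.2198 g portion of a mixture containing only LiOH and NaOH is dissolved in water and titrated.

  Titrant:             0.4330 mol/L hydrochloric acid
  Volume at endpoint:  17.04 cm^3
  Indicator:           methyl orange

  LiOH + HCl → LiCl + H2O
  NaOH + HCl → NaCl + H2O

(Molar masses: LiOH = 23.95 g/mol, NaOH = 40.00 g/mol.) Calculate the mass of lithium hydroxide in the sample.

0.1124 g

n(HCl) = 0.01704 × 0.4330 = 7.378 × 10^-3 mol
Let x = n(LiOH), y = n(NaOH).
Titrant: 1x + 1y = 7.378 × 10^-3;  mass: 23.95x + 40.00y = 0.2198
Solving, x = 4.694 × 10^-3 mol, y = 2.685 × 10^-3 mol
mass of LiOH = 4.694 × 10^-3 × 23.95 = 0.1124 g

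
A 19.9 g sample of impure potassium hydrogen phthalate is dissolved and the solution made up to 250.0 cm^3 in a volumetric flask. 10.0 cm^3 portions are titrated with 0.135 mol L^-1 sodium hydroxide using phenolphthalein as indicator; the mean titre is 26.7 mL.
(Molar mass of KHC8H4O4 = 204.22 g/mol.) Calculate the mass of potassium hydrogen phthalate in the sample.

18.4 g

KHC8H4O4 + NaOH → KNaC8H4O4 + H2O
n(NaOH) per titration = 0.0267 × 0.135 = 3.60 × 10^-3 mol
n(KHC8H4O4) in each aliquot = 3.60 × 10^-3 mol (1:1 ratio)
n(KHC8H4O4) in the whole flask = 3.60 × 10^-3 × 250.0/10.0 = 0.0901 mol
mass of KHC8H4O4 = 0.0901 × 204.22 = 18.4 g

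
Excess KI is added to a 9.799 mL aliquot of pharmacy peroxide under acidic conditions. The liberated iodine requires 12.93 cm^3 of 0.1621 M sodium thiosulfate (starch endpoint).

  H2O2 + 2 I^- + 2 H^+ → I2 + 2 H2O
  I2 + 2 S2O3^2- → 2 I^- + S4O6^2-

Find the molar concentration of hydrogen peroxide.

n(S2O3^2-) = 0.01293 × 0.1621 = 2.096 × 10^-3 mol
n(I2) = n(S2O3^2-)/2 = 1.048 × 10^-3 mol
n(H2O2) in the aliquot = 1.048 × 10^-3 mol (1:1 ratio)
[H2O2] = 1.048 × 10^-3 / 0.009799 = 0.1069 mol/L

0.1069 M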